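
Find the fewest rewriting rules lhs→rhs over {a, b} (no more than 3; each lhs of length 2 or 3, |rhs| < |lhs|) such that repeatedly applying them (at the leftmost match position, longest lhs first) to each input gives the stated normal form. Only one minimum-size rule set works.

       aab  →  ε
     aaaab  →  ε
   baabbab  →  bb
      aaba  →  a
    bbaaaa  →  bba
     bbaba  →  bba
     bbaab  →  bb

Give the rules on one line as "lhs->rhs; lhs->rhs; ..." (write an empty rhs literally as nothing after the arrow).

  | aab => ab => ε
  | aaaab => aaab => aab => ab => ε
  | baabbab => babbab => bbab => bb
  | aaba => aba => a

aa->a; ab->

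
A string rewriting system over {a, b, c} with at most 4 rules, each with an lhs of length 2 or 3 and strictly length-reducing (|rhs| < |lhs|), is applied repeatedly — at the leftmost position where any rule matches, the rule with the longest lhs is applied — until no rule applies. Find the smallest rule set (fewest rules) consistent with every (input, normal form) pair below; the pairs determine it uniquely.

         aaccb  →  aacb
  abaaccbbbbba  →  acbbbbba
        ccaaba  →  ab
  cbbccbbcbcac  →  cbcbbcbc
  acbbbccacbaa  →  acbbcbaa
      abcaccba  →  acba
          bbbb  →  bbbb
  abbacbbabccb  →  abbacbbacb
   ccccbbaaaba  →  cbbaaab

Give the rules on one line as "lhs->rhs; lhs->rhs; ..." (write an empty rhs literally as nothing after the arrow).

aba->ab; bcc->c; ca->; cc->c

  | aaccb => aacb
  | abaaccbbbbba => abaccbbbbba => abccbbbbba => acbbbbba
  | ccaaba => caaba => aba => ab
  | cbbccbbcbcac => cbcbbcbcac => cbcbbcbc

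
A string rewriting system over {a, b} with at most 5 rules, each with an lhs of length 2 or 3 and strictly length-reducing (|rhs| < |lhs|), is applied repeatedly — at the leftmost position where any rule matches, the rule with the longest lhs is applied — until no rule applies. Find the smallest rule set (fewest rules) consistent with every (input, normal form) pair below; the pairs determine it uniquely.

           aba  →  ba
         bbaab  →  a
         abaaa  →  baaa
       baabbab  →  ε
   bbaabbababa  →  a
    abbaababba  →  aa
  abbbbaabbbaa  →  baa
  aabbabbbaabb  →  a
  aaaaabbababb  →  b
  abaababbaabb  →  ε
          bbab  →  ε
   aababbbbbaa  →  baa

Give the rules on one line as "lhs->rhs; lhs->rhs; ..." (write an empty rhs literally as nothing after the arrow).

aab->; ab->; aba->ba; bb->a

  | aba => ba
  | bbaab => aaab => a
  | abaaa => baaa
  | baabbab => bbab => aab => ε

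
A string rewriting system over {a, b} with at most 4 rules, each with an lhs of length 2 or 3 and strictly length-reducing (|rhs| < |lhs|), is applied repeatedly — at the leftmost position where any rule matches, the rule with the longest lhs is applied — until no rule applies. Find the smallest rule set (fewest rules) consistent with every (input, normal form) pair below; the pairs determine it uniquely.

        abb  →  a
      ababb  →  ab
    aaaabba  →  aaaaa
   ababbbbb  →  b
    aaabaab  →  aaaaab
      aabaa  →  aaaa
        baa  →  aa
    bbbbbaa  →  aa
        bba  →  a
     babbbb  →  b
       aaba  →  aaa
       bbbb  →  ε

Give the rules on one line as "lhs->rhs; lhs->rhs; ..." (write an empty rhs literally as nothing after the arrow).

  | abb => ba => a
  | ababb => ab
  | aaaabba => aaabaa => aaaaa
  | ababbbbb => abbbb => babb => b

abb->ba; ba->a; bab->; bb->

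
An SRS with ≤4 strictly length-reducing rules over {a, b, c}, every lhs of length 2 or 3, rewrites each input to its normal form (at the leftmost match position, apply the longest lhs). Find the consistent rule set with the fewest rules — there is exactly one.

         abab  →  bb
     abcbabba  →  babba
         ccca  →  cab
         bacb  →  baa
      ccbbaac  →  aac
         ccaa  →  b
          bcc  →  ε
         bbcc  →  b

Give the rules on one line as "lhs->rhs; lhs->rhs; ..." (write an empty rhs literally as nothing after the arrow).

aba->b; bcc->; cb->a; cca->ab

  | abab => bb
  | abcbabba => abaabba => babba
  | ccca => cab
  | bacb => baa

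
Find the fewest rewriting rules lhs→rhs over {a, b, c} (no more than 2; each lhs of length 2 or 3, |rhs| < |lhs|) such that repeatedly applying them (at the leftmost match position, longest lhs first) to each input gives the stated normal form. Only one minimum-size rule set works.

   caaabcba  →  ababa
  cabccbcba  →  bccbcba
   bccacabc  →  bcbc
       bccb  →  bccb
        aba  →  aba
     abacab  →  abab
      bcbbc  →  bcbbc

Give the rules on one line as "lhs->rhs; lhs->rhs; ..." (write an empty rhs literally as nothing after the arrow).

  | caaabcba => aabcba => ababa
  | cabccbcba => bccbcba
  | bccacabc => bccabc => bcbc
  | bccb

abc->ba; ca->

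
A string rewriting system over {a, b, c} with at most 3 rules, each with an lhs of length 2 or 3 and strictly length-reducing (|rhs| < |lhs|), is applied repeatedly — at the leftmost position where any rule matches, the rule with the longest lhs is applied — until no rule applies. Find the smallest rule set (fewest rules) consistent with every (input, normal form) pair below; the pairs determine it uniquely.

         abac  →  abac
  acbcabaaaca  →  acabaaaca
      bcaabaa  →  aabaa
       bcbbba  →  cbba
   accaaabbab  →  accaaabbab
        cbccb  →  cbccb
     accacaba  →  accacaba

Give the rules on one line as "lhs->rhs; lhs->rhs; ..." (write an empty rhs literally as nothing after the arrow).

bca->a; bcb->c

  | abac
  | acbcabaaaca => acabaaaca
  | bcaabaa => aabaa
  | bcbbba => cbba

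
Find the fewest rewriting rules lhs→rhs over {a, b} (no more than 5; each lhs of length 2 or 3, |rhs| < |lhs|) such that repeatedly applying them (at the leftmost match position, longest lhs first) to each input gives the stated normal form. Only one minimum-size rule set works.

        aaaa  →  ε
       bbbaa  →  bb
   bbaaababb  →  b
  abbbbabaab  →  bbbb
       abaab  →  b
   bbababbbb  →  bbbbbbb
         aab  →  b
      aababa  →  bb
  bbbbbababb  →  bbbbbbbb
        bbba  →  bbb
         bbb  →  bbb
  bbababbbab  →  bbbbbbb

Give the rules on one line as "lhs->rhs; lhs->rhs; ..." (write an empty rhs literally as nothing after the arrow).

aa->; ab->; ba->b; baa->a

  | aaaa => aa => ε
  | bbbaa => bba => bb
  | bbaaababb => baababb => ababb => abb => b
  | abbbbabaab => bbbabaab => bbbbaab => bbbab => bbbb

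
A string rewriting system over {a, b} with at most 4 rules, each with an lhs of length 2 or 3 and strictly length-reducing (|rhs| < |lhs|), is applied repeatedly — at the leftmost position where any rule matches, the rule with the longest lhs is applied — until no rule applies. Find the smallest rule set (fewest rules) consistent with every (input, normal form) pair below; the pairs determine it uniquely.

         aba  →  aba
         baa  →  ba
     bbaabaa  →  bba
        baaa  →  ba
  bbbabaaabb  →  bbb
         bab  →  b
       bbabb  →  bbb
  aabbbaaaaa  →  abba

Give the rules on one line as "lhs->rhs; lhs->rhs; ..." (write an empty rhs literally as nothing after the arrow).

aa->a; aab->a; bab->b

  | aba
  | baa => ba
  | bbaabaa => bbaaa => bbaa => bba
  | baaa => baa => ba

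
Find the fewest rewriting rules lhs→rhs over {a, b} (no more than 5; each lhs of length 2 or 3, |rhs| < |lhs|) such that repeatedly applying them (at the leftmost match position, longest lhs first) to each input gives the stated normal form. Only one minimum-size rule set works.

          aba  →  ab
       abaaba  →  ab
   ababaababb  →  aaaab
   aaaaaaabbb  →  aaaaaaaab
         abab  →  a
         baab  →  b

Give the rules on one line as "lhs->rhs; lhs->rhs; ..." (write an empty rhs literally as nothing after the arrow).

  | aba => ab
  | abaaba => aba => ab
  | ababaababb => abbaababb => aaababb => aaabbb => aaaab
  | aaaaaaabbb => aaaaaaaab

ba->b; baa->; bb->; bbb->ab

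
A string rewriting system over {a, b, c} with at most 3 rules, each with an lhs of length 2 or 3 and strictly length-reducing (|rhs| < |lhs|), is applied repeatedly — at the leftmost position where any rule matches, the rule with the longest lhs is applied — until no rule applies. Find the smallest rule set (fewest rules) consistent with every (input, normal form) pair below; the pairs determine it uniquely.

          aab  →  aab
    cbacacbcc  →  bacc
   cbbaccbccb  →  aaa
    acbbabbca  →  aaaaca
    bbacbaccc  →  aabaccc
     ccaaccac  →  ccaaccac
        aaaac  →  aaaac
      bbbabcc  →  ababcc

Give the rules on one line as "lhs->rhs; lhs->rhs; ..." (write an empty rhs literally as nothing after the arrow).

bb->a; cab->; cb->b

  | aab
  | cbacacbcc => bacacbcc => bacabcc => bacc
  | cbbaccbccb => bbaccbccb => aaccbccb => aacbccb => aabccb => aabcb => aabb => aaa
  | acbbabbca => abbabbca => aaabbca => aaaaca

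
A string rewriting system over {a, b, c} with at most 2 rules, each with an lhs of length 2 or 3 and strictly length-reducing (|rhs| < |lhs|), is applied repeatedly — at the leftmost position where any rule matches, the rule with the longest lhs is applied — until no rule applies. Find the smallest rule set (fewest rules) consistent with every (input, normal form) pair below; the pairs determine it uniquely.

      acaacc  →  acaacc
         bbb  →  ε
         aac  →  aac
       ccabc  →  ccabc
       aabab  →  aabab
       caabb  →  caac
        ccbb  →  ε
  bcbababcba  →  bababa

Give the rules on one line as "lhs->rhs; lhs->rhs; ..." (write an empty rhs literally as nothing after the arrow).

  | acaacc
  | bbb => cb => ε
  | aac
  | ccabc

bb->c; cb->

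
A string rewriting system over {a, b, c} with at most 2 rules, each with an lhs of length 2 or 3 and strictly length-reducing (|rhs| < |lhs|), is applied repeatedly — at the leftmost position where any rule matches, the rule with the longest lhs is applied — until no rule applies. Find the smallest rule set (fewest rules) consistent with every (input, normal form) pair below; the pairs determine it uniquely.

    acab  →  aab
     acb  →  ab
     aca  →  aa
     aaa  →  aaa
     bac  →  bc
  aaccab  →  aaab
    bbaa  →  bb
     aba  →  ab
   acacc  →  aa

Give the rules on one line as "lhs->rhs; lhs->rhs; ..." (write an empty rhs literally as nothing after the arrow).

  | acab => aab
  | acb => ab
  | aca => aa
  | aaa

ac->a; ba->b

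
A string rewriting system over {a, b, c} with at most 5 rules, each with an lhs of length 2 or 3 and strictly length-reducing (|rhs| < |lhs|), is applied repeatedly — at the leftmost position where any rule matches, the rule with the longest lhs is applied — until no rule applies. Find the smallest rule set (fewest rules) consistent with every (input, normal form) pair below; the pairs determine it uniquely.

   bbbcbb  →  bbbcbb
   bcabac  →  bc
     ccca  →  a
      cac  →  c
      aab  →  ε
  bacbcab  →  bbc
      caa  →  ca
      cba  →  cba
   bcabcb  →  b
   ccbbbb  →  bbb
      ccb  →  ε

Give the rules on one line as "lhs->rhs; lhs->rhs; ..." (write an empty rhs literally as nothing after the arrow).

  | bbbcbb
  | bcabac => bcac => bc
  | ccca => aca => a
  | cac => c

aa->a; ab->; ac->; cc->a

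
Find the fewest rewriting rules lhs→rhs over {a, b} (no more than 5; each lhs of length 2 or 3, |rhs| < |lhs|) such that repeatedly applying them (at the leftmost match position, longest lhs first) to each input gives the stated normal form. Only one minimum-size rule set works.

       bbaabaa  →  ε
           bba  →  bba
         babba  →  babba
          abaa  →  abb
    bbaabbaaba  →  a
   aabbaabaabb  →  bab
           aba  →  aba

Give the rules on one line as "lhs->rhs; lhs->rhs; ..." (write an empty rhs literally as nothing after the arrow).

aa->b; aaa->; aab->ba; bbb->

  | bbaabaa => bbbaaa => aaa => ε
  | bba
  | babba
  | abaa => abb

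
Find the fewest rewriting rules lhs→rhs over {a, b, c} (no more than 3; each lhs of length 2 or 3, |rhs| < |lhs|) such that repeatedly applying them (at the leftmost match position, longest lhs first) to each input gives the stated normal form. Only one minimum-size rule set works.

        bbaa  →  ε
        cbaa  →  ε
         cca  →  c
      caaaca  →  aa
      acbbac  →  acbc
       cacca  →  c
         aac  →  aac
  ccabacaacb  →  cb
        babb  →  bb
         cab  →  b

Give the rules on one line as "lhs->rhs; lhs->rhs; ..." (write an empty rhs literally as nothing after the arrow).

ba->; ca->

  | bbaa => ba => ε
  | cbaa => ca => ε
  | cca => c
  | caaaca => aaca => aa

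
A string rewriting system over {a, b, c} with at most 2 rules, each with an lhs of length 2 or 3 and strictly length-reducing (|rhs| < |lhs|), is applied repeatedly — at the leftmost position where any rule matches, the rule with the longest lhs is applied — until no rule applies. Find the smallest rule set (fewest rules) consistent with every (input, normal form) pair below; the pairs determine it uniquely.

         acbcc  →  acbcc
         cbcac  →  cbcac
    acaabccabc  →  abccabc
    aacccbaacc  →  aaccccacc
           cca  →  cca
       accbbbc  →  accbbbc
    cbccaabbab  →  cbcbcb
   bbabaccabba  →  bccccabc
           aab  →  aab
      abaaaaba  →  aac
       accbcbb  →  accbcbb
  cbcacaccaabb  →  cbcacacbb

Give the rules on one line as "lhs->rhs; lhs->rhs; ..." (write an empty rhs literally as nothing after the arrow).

ba->c; caa->

  | acbcc
  | cbcac
  | acaabccabc => abccabc
  | aacccbaacc => aaccccacc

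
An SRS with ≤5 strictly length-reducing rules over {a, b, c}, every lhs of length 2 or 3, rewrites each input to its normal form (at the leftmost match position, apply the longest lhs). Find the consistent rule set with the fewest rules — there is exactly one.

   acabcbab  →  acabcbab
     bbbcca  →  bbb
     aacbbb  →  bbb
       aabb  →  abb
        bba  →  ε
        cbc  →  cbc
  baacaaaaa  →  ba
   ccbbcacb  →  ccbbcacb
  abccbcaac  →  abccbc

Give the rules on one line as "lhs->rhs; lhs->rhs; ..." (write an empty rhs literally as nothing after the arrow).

  | acabcbab
  | bbbcca => bbb
  | aacbbb => bbb
  | aabb => abb

aa->a; aac->; bba->; cca->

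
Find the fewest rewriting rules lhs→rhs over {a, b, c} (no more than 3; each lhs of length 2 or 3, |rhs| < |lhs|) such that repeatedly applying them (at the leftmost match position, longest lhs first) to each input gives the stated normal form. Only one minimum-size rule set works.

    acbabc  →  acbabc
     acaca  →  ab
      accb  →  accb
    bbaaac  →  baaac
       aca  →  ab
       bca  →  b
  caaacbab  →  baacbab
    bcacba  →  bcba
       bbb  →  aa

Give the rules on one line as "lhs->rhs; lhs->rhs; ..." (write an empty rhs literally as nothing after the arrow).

bb->b; bbb->aa; ca->b

  | acbabc
  | acaca => abca => abb => ab
  | accb
  | bbaaac => baaac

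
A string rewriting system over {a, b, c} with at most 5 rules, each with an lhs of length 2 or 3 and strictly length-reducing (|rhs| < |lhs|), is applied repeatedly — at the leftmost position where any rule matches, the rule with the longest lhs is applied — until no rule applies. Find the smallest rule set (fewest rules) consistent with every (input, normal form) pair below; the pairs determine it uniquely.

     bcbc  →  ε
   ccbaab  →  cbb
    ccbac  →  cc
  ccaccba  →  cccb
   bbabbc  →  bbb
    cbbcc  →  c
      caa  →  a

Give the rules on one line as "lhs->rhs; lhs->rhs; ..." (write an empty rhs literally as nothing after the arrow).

  | bcbc => bc => ε
  | ccbaab => ccabb => cbb
  | ccbac => ccbc => cc
  | ccaccba => cccba => cccb

ba->b; baa->ab; bc->; ca->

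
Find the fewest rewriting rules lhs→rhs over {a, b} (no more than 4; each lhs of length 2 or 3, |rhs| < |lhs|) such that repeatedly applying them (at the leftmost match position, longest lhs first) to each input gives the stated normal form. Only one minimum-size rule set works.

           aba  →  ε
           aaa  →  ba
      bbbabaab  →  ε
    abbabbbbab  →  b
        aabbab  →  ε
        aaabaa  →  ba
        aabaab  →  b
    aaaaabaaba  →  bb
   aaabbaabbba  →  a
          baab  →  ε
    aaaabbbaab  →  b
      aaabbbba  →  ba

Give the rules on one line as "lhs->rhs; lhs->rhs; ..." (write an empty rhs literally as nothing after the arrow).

aa->b; ab->; aba->; bbb->

  | aba => ε
  | aaa => ba
  | bbbabaab => abaab => ab => ε
  | abbabbbbab => babbbbab => bbbbab => bab => b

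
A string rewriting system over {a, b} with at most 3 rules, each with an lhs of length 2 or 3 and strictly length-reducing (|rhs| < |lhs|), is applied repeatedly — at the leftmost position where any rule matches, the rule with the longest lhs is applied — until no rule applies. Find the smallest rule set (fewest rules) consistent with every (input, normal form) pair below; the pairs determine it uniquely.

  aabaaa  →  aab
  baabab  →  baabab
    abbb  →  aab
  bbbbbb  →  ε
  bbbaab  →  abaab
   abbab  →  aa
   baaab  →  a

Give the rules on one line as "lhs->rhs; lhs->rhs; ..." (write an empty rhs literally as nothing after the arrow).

aaa->; bb->a; bba->b

  | aabaaa => aab
  | baabab
  | abbb => aab
  | bbbbbb => abbbb => aabb => aaa => ε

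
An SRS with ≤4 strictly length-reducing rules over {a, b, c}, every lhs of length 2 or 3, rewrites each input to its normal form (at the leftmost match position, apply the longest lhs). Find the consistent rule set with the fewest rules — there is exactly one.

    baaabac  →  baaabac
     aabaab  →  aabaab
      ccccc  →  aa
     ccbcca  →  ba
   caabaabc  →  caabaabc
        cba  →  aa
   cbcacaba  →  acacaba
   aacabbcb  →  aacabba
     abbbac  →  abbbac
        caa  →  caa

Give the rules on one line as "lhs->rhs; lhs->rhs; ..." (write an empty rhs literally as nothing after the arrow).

  | baaabac
  | aabaab
  | ccccc => aacc => aa
  | ccbcca => bcca => ba

cb->a; cc->; ccc->aa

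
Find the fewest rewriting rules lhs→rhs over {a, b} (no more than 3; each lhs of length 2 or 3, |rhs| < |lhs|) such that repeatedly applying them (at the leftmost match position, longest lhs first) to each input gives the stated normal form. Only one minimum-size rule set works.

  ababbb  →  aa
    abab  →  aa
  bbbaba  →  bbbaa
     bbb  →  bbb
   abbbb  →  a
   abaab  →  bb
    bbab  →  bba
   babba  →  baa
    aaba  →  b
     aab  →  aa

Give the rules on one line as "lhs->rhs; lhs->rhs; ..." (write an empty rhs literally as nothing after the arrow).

  | ababbb => aabbb => aabb => aab => aa
  | abab => aab => aa
  | bbbaba => bbbaa
  | bbb

aaa->b; ab->a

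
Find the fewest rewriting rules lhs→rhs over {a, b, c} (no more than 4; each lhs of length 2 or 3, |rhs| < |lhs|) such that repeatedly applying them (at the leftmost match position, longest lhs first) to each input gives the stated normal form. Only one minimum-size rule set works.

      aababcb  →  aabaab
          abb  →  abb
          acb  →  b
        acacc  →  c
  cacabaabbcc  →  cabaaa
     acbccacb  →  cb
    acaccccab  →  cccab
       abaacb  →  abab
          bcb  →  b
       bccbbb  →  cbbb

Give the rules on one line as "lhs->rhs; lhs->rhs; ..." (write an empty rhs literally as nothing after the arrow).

  | aababcb => aabaab
  | abb
  | acb => b
  | acacc => acc => c

abc->aa; ac->; bc->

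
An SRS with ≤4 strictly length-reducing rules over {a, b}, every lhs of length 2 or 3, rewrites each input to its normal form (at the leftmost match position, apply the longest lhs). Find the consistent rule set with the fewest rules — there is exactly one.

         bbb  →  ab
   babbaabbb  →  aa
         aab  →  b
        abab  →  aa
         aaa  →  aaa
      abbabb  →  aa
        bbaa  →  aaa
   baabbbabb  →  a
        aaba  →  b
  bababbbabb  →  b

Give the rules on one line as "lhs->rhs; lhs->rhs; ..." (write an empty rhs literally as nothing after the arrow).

aab->b; ba->b; baa->ab; bb->a

  | bbb => ab
  | babbaabbb => bbbaabbb => abaabbb => aabbbb => bbbb => abb => aa
  | aab => b
  | abab => abb => aa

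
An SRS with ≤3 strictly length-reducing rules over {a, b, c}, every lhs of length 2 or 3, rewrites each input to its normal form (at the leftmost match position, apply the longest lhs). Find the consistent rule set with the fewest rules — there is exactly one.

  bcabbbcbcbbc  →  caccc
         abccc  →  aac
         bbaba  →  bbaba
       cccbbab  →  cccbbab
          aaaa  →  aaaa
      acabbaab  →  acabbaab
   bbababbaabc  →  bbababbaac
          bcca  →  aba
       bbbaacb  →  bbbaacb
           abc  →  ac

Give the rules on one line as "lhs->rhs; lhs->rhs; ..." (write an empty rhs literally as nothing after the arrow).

bc->c; bcc->ab

  | bcabbbcbcbbc => cabbbcbcbbc => cabbcbcbbc => cabcbcbbc => cacbcbbc => caccbbc => caccbc => caccc
  | abccc => aabc => aac
  | bbaba
  | cccbbab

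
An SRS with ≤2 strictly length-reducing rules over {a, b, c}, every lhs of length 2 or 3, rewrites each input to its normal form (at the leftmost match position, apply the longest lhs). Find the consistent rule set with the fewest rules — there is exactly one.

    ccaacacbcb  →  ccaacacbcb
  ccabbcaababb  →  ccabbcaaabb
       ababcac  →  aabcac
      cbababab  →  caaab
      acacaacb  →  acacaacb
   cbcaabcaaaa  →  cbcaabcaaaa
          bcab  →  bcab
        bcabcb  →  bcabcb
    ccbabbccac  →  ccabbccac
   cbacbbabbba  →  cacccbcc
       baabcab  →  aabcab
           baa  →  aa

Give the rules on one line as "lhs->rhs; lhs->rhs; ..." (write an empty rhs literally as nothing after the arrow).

  | ccaacacbcb
  | ccabbcaababb => ccabbcaaabb
  | ababcac => aabcac
  | cbababab => cababab => caabab => caaab

ba->a; bba->cc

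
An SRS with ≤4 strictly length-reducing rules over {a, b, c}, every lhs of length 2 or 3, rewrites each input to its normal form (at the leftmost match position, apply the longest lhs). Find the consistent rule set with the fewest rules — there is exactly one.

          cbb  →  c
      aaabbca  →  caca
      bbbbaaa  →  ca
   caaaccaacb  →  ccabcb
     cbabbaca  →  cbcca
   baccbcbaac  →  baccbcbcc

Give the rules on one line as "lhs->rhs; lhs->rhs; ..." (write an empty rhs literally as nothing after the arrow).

  | cbb => c
  | aaabbca => cabbca => caca
  | bbbbaaa => bbaaa => aaa => ca
  | caaaccaacb => ccaccaacb => ccaccccb => ccabcb

aa->c; bb->; ccc->b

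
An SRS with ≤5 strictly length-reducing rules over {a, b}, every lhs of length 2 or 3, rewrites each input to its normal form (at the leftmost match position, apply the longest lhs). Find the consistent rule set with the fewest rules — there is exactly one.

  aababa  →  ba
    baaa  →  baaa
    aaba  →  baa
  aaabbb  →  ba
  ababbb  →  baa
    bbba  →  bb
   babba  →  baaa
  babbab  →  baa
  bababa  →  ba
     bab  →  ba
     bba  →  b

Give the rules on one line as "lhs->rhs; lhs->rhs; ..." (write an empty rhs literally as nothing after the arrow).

  | aababa => baaba => bbaa => ba
  | baaa
  | aaba => baa
  | aaabbb => ababb => aabb => bab => ba

aab->ba; ab->a; abb->aa; bba->b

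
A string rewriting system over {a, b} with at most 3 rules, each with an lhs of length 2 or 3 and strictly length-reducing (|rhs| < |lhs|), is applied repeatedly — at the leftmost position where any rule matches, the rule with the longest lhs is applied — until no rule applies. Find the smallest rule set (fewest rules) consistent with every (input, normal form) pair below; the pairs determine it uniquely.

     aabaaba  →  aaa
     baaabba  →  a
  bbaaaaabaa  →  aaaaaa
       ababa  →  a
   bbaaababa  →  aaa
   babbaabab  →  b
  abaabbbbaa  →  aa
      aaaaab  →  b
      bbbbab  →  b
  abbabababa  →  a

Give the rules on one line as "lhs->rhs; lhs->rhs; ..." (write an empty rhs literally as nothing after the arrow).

ab->b; aba->a; ba->a

  | aabaaba => aaaba => aaa
  | baaabba => aaabba => aabba => abba => bba => ba => a
  | bbaaaaabaa => baaaaabaa => aaaaabaa => aaaaaa
  | ababa => aba => a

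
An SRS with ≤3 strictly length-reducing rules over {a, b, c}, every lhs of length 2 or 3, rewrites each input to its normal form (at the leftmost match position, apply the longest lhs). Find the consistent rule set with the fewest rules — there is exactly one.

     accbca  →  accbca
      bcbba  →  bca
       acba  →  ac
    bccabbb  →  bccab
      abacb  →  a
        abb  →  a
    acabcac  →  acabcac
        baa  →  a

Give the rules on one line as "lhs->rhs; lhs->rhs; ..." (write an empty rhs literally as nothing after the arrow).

  | accbca
  | bcbba => bca
  | acba => ac
  | bccabbb => bccab

ba->; bac->b; bb->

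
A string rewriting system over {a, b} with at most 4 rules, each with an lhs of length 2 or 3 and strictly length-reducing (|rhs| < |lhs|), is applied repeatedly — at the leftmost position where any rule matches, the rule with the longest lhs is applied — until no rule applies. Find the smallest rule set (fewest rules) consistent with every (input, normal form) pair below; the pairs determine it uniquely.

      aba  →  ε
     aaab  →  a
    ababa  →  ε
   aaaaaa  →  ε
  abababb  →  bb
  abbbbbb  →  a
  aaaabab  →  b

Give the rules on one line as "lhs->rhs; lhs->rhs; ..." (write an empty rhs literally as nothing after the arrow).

  | aba => aa => ε
  | aaab => ab => a
  | ababa => aaba => ba => ε
  | aaaaaa => aaaa => aa => ε

aa->; ab->a; ba->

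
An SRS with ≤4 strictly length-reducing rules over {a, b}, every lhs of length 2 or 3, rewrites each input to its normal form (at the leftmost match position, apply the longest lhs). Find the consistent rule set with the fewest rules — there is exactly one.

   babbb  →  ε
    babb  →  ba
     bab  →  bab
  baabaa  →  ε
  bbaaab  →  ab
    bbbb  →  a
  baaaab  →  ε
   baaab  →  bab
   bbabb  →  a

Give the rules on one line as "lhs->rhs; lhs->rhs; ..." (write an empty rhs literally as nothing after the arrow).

aa->; bb->; bbb->ab

  | babbb => baab => bb => ε
  | babb => ba
  | bab
  | baabaa => bbaa => aa => ε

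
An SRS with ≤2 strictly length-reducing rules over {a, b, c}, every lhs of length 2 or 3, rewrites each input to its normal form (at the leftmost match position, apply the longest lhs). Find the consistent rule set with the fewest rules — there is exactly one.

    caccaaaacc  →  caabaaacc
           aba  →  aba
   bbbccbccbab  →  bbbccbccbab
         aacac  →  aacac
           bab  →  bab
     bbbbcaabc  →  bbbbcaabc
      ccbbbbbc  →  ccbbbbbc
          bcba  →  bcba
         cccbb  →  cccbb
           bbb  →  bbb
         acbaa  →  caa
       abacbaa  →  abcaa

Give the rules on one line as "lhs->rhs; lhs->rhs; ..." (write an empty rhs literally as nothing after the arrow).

  | caccaaaacc => caabaaacc
  | aba
  | bbbccbccbab
  | aacac

acb->c; cca->ab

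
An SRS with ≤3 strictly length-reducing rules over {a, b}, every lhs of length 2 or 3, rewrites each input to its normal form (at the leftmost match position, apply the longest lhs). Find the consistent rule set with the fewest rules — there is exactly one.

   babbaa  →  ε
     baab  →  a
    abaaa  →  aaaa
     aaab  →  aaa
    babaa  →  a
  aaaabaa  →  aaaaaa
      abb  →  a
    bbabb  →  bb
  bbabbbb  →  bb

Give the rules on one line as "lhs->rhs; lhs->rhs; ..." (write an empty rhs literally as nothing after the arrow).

  | babbaa => bbaa => ba => ε
  | baab => ab => a
  | abaaa => aaaa
  | aaab => aaa

ab->a; ba->; bbb->bb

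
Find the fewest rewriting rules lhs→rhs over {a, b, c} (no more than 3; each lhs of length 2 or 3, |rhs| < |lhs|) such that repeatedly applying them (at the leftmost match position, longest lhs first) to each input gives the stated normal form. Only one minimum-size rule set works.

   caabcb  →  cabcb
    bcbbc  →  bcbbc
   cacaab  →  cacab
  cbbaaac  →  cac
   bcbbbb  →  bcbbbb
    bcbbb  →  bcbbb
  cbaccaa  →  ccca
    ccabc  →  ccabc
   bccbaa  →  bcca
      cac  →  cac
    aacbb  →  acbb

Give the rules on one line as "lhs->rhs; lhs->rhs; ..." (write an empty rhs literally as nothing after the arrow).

aa->a; ba->

  | caabcb => cabcb
  | bcbbc
  | cacaab => cacab
  | cbbaaac => cbaac => cac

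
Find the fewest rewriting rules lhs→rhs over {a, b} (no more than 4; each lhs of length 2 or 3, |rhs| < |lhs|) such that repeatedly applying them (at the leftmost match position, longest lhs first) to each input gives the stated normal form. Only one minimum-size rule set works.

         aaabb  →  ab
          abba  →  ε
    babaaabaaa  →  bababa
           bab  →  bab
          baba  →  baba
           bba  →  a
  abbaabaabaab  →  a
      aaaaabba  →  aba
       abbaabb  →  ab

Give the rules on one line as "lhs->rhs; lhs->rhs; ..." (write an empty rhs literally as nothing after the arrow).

  | aaabb => abbb => ab
  | abba => aa => ε
  | babaaabaaa => bababbaaa => babaaaa => bababa
  | bab

aa->; aaa->ab; bb->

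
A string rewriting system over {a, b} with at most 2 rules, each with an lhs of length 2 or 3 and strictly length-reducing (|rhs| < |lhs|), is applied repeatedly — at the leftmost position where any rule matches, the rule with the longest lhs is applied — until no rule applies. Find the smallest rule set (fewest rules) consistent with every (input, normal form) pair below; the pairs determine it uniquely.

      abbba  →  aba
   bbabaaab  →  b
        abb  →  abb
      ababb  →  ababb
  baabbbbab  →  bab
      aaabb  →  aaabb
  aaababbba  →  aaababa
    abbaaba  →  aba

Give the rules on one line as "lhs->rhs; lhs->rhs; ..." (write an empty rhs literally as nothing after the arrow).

baa->; bba->ba

  | abbba => abba => aba
  | bbabaaab => babaaab => baab => b
  | abb
  | ababb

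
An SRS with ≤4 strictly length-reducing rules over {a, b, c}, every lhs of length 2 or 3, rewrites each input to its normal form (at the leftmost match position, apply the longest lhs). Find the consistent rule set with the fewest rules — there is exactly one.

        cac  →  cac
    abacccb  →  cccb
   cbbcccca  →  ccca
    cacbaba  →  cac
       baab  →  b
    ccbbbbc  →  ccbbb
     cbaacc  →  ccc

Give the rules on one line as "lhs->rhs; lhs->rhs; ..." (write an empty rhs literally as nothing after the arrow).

  | cac
  | abacccb => aacccb => cccb
  | cbbcccca => cbccca => ccca
  | cacbaba => cacaba => cacaa => cac

aa->; ba->a; bc->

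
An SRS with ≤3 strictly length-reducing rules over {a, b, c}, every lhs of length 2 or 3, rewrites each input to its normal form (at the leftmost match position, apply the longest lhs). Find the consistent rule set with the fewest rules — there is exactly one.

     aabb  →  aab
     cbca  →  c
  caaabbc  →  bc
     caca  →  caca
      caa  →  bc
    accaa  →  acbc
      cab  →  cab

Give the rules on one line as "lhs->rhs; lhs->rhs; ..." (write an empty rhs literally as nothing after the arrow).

bb->b; bca->; caa->bc

  | aabb => aab
  | cbca => c
  | caaabbc => bcabbc => bbc => bc
  | caca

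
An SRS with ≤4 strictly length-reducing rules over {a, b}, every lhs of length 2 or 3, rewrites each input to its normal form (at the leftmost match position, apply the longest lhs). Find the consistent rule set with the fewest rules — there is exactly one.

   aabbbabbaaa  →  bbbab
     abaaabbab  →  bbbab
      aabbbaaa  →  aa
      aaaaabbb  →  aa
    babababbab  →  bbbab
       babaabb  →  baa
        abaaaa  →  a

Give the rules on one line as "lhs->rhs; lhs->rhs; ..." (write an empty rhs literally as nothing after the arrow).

aaa->ab; aab->aa; aba->a; abb->bb

  | aabbbabbaaa => aabbabbaaa => aababbaaa => aaabbaaa => abbbaaa => bbbaaa => bbbab
  | abaaabbab => aaabbab => abbbab => bbbab
  | aabbbaaa => aabbaaa => aabaaa => aaaaa => abaa => aa
  | aaaaabbb => abaabbb => aabbb => aabb => aab => aa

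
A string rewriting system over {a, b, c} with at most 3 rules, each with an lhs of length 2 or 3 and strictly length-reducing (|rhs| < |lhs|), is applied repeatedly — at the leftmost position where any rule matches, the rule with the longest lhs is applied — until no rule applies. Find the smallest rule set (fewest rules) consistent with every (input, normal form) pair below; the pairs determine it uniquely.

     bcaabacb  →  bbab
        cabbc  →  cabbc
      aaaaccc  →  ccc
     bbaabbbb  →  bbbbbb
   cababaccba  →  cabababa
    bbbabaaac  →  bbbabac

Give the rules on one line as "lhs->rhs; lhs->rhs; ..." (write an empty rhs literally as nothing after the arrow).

aa->; cb->b

  | bcaabacb => bcbacb => bbacb => bbab
  | cabbc
  | aaaaccc => aaccc => ccc
  | bbaabbbb => bbbbbb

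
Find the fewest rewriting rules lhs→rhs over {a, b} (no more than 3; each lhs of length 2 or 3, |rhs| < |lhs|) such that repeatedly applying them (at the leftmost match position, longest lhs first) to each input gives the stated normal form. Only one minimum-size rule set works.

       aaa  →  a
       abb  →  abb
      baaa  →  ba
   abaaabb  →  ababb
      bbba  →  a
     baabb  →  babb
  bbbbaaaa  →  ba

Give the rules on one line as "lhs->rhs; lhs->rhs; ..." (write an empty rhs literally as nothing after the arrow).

aa->a; bbb->

  | aaa => aa => a
  | abb
  | baaa => baa => ba
  | abaaabb => abaabb => ababb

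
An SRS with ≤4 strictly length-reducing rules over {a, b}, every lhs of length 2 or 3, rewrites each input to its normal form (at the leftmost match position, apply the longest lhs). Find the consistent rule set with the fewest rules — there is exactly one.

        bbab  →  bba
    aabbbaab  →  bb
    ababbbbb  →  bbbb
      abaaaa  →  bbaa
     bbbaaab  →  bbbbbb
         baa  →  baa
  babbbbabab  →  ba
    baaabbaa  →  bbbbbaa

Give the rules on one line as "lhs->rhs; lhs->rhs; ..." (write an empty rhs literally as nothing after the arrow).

aaa->bb; aab->; ab->a

  | bbab => bba
  | aabbbaab => bbaab => bb
  | ababbbbb => aabbbbb => bbbb
  | abaaaa => aaaaa => bbaa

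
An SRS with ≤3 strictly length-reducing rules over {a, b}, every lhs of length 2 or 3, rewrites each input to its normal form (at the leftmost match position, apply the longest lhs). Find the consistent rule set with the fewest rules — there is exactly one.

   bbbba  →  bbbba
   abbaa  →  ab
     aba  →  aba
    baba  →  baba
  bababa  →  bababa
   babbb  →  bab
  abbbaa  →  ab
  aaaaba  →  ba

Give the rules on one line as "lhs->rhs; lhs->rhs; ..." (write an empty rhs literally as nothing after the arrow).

  | bbbba
  | abbaa => abaa => ab
  | aba
  | baba

aa->; abb->ab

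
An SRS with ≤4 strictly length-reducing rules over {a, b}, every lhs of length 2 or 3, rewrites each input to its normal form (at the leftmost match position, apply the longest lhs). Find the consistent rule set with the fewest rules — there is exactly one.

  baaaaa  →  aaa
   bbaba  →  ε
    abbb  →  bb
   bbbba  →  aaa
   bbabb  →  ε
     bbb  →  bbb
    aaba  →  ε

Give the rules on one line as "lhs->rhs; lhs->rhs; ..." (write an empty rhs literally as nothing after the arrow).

ab->; aba->b; baa->; bba->aa

  | baaaaa => aaa
  | bbaba => aaba => ab => ε
  | abbb => bb
  | bbbba => bbaa => aaa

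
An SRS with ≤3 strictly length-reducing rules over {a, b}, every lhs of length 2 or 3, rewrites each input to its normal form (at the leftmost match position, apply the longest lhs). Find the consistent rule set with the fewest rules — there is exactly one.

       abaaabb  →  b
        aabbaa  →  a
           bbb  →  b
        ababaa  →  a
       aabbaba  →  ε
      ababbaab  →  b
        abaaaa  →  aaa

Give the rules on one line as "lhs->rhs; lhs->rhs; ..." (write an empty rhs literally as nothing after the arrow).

ab->b; ba->; bb->b

  | abaaabb => baaabb => aabb => abb => bb => b
  | aabbaa => abbaa => bbaa => baa => a
  | bbb => bb => b
  | ababaa => babaa => baa => a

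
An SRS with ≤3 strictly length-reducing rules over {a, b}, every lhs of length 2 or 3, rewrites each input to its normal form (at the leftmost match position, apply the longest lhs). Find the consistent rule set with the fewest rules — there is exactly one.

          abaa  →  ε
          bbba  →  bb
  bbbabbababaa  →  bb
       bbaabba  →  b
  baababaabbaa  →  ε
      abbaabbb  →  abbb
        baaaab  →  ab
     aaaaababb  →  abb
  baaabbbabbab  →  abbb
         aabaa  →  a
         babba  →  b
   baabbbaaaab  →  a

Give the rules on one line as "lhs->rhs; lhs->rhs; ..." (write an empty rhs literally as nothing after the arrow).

  | abaa => aa => ε
  | bbba => bb
  | bbbabbababaa => bbbbababaa => bbbbabaa => bbbbaa => bbba => bb
  | bbaabba => babba => bba => b

aa->; aab->a; ba->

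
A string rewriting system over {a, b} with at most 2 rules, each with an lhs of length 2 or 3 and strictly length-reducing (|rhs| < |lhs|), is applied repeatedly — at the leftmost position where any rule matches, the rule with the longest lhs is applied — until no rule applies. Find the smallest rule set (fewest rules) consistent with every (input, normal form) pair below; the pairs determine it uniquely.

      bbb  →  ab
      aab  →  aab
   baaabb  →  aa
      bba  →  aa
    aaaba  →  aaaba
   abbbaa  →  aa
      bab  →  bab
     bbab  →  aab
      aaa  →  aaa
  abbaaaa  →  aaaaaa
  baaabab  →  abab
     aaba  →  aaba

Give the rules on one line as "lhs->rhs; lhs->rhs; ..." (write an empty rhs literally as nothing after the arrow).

baa->; bb->a

  | bbb => ab
  | aab
  | baaabb => abb => aa
  | bba => aa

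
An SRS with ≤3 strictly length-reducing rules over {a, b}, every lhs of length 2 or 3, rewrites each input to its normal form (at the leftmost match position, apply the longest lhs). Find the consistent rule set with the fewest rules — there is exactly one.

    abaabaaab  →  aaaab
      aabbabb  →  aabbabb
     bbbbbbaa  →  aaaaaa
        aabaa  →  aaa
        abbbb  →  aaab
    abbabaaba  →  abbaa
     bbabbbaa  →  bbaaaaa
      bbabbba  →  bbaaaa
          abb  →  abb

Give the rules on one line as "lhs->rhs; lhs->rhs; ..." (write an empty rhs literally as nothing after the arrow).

aba->a; bbb->aa

  | abaabaaab => aabaaab => aaaab
  | aabbabb
  | bbbbbbaa => aabbbaa => aaaaaa
  | aabaa => aaa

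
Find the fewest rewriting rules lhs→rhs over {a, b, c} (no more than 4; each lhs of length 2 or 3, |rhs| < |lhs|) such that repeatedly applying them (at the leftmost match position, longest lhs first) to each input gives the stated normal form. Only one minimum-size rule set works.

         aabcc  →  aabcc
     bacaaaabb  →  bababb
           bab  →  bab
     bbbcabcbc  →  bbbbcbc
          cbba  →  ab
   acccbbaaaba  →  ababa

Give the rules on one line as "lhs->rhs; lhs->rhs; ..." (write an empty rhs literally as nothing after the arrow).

aaa->ab; ca->; cbb->aa

  | aabcc
  | bacaaaabb => baaaabb => bababb
  | bab
  | bbbcabcbc => bbbbcbc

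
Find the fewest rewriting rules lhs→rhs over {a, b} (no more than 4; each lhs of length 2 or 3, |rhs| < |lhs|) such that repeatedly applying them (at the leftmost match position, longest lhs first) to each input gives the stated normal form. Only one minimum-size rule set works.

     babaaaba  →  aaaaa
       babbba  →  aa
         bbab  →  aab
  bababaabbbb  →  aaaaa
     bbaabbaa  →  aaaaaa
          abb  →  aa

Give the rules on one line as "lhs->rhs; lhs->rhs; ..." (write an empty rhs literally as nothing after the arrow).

ba->a; bb->a; bbb->b

  | babaaaba => abaaaba => aaaaba => aaaaa
  | babbba => abbba => aba => aa
  | bbab => aab
  | bababaabbbb => ababaabbbb => aabaabbbb => aaaabbbb => aaaabb => aaaaa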